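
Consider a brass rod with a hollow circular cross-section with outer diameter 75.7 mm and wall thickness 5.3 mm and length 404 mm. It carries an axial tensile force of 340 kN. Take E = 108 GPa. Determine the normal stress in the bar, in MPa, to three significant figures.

A = 1172 mm².
σ = N/A = 340000/1172 = 290.1 MPa.

290 MPa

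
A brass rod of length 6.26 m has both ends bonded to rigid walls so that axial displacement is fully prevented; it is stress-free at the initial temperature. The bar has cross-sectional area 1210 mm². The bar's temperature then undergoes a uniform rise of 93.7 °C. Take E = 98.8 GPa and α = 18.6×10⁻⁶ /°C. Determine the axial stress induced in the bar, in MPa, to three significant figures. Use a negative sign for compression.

Free thermal expansion αLΔT = 18.6e-6 · 6260 · 93.7 = 10.91 mm.
The walls impose strain ε = −(10.91)/6260 = -1.7428e-03; σ = Eε = 98800 · -1.7428e-03 = -172.2 MPa.

-172 MPa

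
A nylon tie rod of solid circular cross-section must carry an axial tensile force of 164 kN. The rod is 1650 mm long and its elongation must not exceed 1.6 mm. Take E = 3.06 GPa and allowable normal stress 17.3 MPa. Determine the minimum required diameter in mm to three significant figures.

265 mm

Required area A ≥ P/σ_allow = 164000/17.3 = 9480 mm².
For a solid circular section, d ≥ √(4A/π) = 109.9 mm.
Elongation limit: A ≥ PL/(Eδ_allow) = 164000·1650/(3060·1.6) = 55270 mm² ⇒ d ≥ 265.3 mm.
The elongation limit governs.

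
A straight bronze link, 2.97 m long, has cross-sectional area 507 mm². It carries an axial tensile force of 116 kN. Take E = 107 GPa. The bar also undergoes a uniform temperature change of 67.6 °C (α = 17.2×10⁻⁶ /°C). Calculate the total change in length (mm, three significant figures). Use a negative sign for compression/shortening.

δ_mech = NL/(AE) = 116000·2970/(507·107000) = 6.351 mm.
δ_thermal = αLΔT = 17.2e-6·2970·67.6 = 3.453 mm.
δ = δ_mech + δ_thermal = 9.804 mm.

9.80 mm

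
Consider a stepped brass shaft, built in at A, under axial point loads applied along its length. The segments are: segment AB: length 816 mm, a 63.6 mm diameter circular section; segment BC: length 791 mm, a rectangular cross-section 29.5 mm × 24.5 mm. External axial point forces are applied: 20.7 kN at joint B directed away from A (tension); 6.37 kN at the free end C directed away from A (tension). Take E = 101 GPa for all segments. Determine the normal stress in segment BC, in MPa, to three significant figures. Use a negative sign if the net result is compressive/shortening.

8.81 MPa

Internal axial forces (sectioning from the free end, tension +): N_BC = 6.37 kN, N_AB = 27.07 kN.
A_BC = 722.8 mm².
σ_BC = N_BC/A_BC = 6370/722.8 = 8.814 MPa.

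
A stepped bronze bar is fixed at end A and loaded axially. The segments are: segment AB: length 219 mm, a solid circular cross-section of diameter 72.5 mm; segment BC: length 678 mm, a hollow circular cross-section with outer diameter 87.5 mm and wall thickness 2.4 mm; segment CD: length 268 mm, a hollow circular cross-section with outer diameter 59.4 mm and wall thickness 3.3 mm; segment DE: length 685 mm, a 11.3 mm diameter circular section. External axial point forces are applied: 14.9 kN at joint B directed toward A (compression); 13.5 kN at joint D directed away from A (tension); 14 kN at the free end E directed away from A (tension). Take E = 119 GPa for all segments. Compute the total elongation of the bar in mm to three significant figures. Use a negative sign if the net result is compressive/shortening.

Internal axial forces (sectioning from the free end, tension +): N_DE = 14 kN, N_CD = 27.5 kN, N_BC = 27.5 kN, N_AB = 12.6 kN.
A_AB = 4128 mm².
A_BC = 641.6 mm².
A_CD = 581.6 mm².
A_DE = 100.3 mm².
δ_AB = 12600·219/(4128·119000) = 0.005617 mm
δ_BC = 27500·678/(641.6·119000) = 0.2442 mm
δ_CD = 27500·268/(581.6·119000) = 0.1065 mm
δ_DE = 14000·685/(100.3·119000) = 0.8036 mm
δ = Σδ_i = 1.16 mm.

1.16 mm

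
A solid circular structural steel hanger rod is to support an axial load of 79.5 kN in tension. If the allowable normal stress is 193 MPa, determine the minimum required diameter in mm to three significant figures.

22.9 mm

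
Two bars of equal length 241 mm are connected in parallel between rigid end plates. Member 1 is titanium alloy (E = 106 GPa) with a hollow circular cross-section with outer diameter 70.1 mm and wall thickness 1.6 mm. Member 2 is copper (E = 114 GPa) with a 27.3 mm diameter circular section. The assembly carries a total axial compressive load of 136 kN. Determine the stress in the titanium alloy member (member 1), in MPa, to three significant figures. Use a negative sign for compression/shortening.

-140 MPa

A_1 = 344.3 mm².
A_2 = 585.3 mm².
Equal strain + equilibrium ⇒ each member carries load in proportion to AE: A₁E₁ = 36500000 N, A₂E₂ = 66730000 N, ΣAE = 103200000 N.
σ₁ = P·E₁/ΣAE = -136000·106000/103200000 = -139.7 MPa.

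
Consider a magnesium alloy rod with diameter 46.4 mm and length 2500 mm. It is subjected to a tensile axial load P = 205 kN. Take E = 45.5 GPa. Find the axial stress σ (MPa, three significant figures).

121 MPa

A = 1691 mm².
σ = N/A = 205000/1691 = 121.2 MPa.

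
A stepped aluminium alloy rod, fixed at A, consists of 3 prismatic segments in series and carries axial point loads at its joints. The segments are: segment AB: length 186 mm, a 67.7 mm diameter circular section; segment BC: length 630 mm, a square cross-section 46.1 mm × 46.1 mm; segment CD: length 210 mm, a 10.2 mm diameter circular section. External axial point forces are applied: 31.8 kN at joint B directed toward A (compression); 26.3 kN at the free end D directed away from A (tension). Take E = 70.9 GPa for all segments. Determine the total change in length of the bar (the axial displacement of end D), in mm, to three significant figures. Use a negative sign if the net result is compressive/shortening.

Internal axial forces (sectioning from the free end, tension +): N_CD = 26.3 kN, N_BC = 26.3 kN, N_AB = -5.5 kN.
A_AB = 3600 mm².
A_BC = 2125 mm².
A_CD = 81.71 mm².
δ_AB = -5500·186/(3600·70900) = -0.004008 mm
δ_BC = 26300·630/(2125·70900) = 0.11 mm
δ_CD = 26300·210/(81.71·70900) = 0.9533 mm
δ = Σδ_i = 1.059 mm.

1.06 mm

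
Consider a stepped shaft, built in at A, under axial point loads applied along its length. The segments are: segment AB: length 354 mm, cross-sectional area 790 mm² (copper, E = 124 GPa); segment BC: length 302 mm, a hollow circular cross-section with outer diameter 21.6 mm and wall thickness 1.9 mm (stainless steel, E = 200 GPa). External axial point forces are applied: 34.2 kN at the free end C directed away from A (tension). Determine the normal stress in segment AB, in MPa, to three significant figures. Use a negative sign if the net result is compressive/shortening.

Internal axial forces (sectioning from the free end, tension +): N_BC = 34.2 kN, N_AB = 34.2 kN.
σ_AB = N_AB/A_AB = 34200/790 = 43.29 MPa.

43.3 MPa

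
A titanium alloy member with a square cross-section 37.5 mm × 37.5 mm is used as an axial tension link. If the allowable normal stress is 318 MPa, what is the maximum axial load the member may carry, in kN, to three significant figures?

447 kN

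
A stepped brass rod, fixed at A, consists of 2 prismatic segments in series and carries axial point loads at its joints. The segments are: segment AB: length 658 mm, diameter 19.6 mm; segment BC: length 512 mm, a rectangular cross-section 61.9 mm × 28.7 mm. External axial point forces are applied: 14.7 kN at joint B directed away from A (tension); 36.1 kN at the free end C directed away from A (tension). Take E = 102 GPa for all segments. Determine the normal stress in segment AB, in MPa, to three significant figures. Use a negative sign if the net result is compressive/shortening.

168 MPa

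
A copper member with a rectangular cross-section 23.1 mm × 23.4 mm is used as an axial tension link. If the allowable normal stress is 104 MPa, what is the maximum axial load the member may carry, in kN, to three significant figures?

A = 540.5 mm².
P_max = σ_allow · A = 104 · 540.5 = 56220 N = 56.22 kN.

56.2 kN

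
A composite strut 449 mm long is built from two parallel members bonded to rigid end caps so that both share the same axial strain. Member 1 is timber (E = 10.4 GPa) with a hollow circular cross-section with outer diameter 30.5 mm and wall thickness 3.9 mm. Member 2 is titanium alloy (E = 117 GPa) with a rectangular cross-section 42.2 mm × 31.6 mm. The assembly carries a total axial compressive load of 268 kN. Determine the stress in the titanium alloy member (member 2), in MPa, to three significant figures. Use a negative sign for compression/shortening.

A_1 = 325.9 mm².
A_2 = 1334 mm².
Equal strain + equilibrium ⇒ each member carries load in proportion to AE: A₁E₁ = 3389000 N, A₂E₂ = 156000000 N, ΣAE = 159400000 N.
σ₂ = P·E₂/ΣAE = -268000·117000/159400000 = -196.7 MPa.

-197 MPa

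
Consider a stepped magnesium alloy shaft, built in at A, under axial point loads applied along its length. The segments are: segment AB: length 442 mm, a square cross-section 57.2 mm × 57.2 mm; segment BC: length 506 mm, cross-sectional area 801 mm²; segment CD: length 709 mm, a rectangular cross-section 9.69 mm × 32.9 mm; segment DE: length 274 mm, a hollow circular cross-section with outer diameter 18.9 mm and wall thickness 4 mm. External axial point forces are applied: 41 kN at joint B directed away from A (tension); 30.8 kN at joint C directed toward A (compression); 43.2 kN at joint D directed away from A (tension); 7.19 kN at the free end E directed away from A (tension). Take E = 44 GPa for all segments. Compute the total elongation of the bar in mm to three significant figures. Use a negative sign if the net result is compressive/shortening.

Internal axial forces (sectioning from the free end, tension +): N_DE = 7.19 kN, N_CD = 50.39 kN, N_BC = 19.59 kN, N_AB = 60.59 kN.
A_AB = 3272 mm².
A_CD = 318.8 mm².
A_DE = 187.2 mm².
δ_AB = 60590·442/(3272·44000) = 0.186 mm
δ_BC = 19590·506/(801·44000) = 0.2813 mm
δ_CD = 50390·709/(318.8·44000) = 2.547 mm
δ_DE = 7190·274/(187.2·44000) = 0.2391 mm
δ = Σδ_i = 3.253 mm.

3.25 mm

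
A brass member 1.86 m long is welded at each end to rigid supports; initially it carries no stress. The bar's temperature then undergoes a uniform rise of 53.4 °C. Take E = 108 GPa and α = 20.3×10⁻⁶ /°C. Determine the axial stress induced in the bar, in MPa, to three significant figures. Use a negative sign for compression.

Free thermal expansion αLΔT = 20.3e-6 · 1860 · 53.4 = 2.016 mm.
The walls impose strain ε = −(2.016)/1860 = -1.0840e-03; σ = Eε = 108000 · -1.0840e-03 = -117.1 MPa.

-117 MPa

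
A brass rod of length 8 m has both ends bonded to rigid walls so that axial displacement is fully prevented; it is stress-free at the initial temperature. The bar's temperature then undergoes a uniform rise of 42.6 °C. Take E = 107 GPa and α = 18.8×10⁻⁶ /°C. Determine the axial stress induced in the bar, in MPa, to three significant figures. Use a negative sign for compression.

-85.7 MPa

Free thermal expansion αLΔT = 18.8e-6 · 8000 · 42.6 = 6.407 mm.
The walls impose strain ε = −(6.407)/8000 = -8.0088e-04; σ = Eε = 107000 · -8.0088e-04 = -85.69 MPa.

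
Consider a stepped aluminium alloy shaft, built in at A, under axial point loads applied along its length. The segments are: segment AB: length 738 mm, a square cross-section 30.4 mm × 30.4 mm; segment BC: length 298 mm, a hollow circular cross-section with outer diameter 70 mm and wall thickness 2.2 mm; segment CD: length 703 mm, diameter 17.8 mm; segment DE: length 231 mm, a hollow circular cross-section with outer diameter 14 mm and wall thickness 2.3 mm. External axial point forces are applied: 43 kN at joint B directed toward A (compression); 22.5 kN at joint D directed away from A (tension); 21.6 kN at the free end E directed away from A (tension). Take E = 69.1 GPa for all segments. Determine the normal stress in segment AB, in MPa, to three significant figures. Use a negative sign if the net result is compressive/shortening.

Internal axial forces (sectioning from the free end, tension +): N_DE = 21.6 kN, N_CD = 44.1 kN, N_BC = 44.1 kN, N_AB = 1.1 kN.
A_AB = 924.2 mm².
σ_AB = N_AB/A_AB = 1100/924.2 = 1.19 MPa.

1.19 MPa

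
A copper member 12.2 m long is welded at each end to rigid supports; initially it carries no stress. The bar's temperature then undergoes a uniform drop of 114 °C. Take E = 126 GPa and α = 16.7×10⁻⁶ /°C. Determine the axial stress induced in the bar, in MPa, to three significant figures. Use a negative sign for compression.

240 MPa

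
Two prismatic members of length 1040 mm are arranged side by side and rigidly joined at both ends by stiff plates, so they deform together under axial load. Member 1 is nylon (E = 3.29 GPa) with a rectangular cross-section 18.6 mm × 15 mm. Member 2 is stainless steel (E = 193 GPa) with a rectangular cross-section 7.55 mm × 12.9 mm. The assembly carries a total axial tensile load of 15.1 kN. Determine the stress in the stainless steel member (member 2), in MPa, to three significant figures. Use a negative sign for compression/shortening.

A_1 = 279 mm².
A_2 = 97.39 mm².
Equal strain + equilibrium ⇒ each member carries load in proportion to AE: A₁E₁ = 917900 N, A₂E₂ = 18800000 N, ΣAE = 19720000 N.
σ₂ = P·E₂/ΣAE = 15100·193000/19720000 = 147.8 MPa.

148 MPa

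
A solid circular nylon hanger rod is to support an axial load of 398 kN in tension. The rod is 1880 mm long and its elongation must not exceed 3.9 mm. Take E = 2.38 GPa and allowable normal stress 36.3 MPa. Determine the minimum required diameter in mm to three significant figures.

Required area A ≥ P/σ_allow = 398000/36.3 = 10960 mm².
For a solid circular section, d ≥ √(4A/π) = 118.2 mm.
Elongation limit: A ≥ PL/(Eδ_allow) = 398000·1880/(2380·3.9) = 80610 mm² ⇒ d ≥ 320.4 mm.
The elongation limit governs.

320 mm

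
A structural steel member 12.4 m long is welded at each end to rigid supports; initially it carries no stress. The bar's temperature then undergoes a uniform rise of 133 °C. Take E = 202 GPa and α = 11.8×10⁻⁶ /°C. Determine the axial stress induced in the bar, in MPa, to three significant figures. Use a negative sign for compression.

Free thermal expansion αLΔT = 11.8e-6 · 12400 · 133 = 19.46 mm.
The walls impose strain ε = −(19.46)/12400 = -1.5694e-03; σ = Eε = 202000 · -1.5694e-03 = -317 MPa.

-317 MPa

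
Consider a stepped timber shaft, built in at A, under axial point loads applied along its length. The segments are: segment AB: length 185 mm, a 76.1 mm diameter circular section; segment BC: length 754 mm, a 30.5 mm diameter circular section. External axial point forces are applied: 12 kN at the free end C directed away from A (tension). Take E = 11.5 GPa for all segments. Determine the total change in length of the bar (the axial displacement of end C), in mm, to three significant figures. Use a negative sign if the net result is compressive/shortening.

1.12 mm

Internal axial forces (sectioning from the free end, tension +): N_BC = 12 kN, N_AB = 12 kN.
A_AB = 4548 mm².
A_BC = 730.6 mm².
δ_AB = 12000·185/(4548·11500) = 0.04244 mm
δ_BC = 12000·754/(730.6·11500) = 1.077 mm
δ = Σδ_i = 1.119 mm.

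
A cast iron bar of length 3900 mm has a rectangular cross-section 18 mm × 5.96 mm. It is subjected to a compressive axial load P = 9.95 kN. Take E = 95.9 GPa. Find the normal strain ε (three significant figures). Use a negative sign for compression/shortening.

A = 107.3 mm².
σ = N/A = -92.75 MPa; ε = σ/E = -92.75/95900 = -9.671e-04.

-9.67e-04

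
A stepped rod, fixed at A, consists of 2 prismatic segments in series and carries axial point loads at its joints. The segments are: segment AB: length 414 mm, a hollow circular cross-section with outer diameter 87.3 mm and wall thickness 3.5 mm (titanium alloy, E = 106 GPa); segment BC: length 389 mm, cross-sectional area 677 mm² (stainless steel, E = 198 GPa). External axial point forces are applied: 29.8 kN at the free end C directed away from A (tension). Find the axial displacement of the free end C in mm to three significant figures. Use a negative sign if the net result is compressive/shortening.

Internal axial forces (sectioning from the free end, tension +): N_BC = 29.8 kN, N_AB = 29.8 kN.
A_AB = 921.4 mm².
δ_AB = 29800·414/(921.4·106000) = 0.1263 mm
δ_BC = 29800·389/(677·198000) = 0.08648 mm
δ = Σδ_i = 0.2128 mm.

0.213 mm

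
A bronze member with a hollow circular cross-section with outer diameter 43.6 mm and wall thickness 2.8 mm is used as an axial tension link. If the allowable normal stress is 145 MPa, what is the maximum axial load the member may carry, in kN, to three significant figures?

A = 358.9 mm².
P_max = σ_allow · A = 145 · 358.9 = 52040 N = 52.04 kN.

52.0 kN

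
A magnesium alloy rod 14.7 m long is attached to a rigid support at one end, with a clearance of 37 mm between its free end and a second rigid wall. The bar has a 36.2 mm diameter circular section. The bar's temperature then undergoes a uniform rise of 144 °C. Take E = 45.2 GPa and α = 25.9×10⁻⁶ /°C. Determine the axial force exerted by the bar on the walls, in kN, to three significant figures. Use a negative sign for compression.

-56.4 kN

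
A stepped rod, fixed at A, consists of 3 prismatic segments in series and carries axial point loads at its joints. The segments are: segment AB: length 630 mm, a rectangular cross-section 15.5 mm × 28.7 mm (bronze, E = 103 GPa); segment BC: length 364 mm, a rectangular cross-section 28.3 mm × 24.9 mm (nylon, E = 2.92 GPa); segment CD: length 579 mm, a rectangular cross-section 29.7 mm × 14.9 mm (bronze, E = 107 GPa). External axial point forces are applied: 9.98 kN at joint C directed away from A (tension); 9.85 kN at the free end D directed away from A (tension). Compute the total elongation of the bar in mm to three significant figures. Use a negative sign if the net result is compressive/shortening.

3.90 mm

Internal axial forces (sectioning from the free end, tension +): N_CD = 9.85 kN, N_BC = 19.83 kN, N_AB = 19.83 kN.
A_AB = 444.8 mm².
A_BC = 704.7 mm².
A_CD = 442.5 mm².
δ_AB = 19830·630/(444.8·103000) = 0.2727 mm
δ_BC = 19830·364/(704.7·2920) = 3.508 mm
δ_CD = 9850·579/(442.5·107000) = 0.1204 mm
δ = Σδ_i = 3.901 mm.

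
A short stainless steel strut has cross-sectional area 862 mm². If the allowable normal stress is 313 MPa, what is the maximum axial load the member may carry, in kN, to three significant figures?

270 kN

P_max = σ_allow · A = 313 · 862 = 269800 N = 269.8 kN.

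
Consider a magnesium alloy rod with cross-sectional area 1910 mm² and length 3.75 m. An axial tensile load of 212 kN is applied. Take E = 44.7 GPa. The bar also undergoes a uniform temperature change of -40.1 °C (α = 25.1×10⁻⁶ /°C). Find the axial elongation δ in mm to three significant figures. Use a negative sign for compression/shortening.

5.54 mm

δ_mech = NL/(AE) = 212000·3750/(1910·44700) = 9.312 mm.
δ_thermal = αLΔT = 25.1e-6·3750·-40.1 = -3.774 mm.
δ = δ_mech + δ_thermal = 5.537 mm.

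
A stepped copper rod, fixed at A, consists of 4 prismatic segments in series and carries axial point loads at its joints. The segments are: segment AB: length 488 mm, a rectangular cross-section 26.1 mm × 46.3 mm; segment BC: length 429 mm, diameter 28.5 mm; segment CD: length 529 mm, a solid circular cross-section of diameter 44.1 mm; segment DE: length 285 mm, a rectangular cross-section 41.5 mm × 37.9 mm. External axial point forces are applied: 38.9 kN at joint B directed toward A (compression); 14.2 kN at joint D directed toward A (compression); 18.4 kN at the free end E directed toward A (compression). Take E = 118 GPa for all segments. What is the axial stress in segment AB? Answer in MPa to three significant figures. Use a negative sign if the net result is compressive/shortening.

-59.2 MPa

Internal axial forces (sectioning from the free end, tension +): N_DE = -18.4 kN, N_CD = -32.6 kN, N_BC = -32.6 kN, N_AB = -71.5 kN.
A_AB = 1208 mm².
σ_AB = N_AB/A_AB = -71500/1208 = -59.17 MPa.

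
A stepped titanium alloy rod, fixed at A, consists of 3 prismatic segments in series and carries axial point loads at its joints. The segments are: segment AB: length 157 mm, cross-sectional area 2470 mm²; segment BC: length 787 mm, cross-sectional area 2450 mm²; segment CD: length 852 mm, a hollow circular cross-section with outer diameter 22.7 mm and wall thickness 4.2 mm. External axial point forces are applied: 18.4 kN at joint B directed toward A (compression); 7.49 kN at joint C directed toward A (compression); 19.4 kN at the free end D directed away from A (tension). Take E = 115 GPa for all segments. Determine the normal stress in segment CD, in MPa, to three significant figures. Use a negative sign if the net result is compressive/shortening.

79.5 MPa

Internal axial forces (sectioning from the free end, tension +): N_CD = 19.4 kN, N_BC = 11.91 kN, N_AB = -6.49 kN.
A_CD = 244.1 mm².
σ_CD = N_CD/A_CD = 19400/244.1 = 79.48 MPa.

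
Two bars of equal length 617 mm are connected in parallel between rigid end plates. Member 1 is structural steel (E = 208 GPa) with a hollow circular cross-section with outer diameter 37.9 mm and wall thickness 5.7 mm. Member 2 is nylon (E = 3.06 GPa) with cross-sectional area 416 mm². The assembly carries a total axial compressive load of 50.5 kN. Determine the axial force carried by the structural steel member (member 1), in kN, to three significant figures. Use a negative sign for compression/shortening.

-50.0 kN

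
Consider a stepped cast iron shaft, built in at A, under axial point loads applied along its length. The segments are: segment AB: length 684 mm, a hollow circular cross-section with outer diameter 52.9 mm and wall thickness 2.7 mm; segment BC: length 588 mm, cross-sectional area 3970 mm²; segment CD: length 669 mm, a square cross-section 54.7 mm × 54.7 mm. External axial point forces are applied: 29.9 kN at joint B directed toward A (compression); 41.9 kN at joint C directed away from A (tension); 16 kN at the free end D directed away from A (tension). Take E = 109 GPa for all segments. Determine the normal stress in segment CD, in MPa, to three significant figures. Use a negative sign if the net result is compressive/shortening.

5.35 MPa

Internal axial forces (sectioning from the free end, tension +): N_CD = 16 kN, N_BC = 57.9 kN, N_AB = 28 kN.
A_CD = 2992 mm².
σ_CD = N_CD/A_CD = 16000/2992 = 5.347 MPa.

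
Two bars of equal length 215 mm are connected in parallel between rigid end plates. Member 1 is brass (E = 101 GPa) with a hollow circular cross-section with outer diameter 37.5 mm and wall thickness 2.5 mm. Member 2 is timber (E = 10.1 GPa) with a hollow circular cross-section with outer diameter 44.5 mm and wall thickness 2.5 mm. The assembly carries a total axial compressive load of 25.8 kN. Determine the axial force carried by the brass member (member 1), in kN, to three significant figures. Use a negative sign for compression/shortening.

A_1 = 274.9 mm².
A_2 = 329.9 mm².
Equal strain + equilibrium ⇒ each member carries load in proportion to AE: A₁E₁ = 27760000 N, A₂E₂ = 3332000 N, ΣAE = 31100000 N.
F₁ = P·A₁E₁/ΣAE = -25800·27760000/31100000 = -23040 N.

-23.0 kN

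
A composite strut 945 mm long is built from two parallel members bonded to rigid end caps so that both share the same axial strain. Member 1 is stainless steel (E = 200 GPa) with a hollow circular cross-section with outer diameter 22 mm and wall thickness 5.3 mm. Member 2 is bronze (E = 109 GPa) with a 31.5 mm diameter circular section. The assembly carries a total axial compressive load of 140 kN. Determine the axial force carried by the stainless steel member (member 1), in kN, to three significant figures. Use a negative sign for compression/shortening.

-55.4 kN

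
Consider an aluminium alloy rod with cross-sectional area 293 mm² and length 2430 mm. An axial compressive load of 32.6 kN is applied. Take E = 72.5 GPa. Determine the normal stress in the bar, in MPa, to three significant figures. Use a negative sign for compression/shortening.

σ = N/A = -32600/293 = -111.3 MPa.

-111 MPa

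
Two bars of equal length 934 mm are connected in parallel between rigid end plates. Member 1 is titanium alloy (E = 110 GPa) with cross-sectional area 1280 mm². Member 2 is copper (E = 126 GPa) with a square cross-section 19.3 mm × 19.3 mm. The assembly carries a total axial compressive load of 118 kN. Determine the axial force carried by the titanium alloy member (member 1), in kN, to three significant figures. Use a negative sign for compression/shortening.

A_2 = 372.5 mm².
Equal strain + equilibrium ⇒ each member carries load in proportion to AE: A₁E₁ = 140800000 N, A₂E₂ = 46930000 N, ΣAE = 187700000 N.
F₁ = P·A₁E₁/ΣAE = -118000·140800000/187700000 = -88500 N.

-88.5 kN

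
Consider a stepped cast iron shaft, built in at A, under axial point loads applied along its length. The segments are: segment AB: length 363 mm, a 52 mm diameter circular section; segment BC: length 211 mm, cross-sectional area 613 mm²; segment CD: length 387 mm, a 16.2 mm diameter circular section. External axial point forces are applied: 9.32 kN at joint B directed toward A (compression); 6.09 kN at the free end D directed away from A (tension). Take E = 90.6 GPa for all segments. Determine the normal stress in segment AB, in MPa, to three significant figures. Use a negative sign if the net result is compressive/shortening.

-1.52 MPa

Internal axial forces (sectioning from the free end, tension +): N_CD = 6.09 kN, N_BC = 6.09 kN, N_AB = -3.23 kN.
A_AB = 2124 mm².
σ_AB = N_AB/A_AB = -3230/2124 = -1.521 MPa.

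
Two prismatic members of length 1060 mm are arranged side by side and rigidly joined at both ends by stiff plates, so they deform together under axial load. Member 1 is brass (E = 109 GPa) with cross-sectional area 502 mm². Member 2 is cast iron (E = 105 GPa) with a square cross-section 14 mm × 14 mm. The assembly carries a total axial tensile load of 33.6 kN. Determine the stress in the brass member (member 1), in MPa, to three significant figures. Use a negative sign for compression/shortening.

48.6 MPa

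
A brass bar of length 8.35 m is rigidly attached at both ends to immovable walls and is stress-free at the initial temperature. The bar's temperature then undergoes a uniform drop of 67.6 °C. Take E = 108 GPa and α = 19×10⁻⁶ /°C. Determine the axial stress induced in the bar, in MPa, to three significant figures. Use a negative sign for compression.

139 MPa

Free thermal expansion αLΔT = 19e-6 · 8350 · -67.6 = -10.72 mm.
The walls impose strain ε = −(-10.72)/8350 = 1.2844e-03; σ = Eε = 108000 · 1.2844e-03 = 138.7 MPa.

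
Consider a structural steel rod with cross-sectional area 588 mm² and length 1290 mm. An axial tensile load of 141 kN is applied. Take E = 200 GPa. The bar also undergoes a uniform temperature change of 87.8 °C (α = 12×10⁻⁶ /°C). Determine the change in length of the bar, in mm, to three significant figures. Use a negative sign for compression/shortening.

δ_mech = NL/(AE) = 141000·1290/(588·200000) = 1.547 mm.
δ_thermal = αLΔT = 12e-6·1290·87.8 = 1.359 mm.
δ = δ_mech + δ_thermal = 2.906 mm.

2.91 mm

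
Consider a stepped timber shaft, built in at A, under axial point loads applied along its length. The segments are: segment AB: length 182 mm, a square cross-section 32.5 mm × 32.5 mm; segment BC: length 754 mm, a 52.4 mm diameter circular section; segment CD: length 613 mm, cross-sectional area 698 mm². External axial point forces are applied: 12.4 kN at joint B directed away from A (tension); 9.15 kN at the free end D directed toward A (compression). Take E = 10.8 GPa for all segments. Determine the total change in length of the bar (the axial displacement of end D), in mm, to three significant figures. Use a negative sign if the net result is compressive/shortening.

-0.988 mm

Internal axial forces (sectioning from the free end, tension +): N_CD = -9.15 kN, N_BC = -9.15 kN, N_AB = 3.25 kN.
A_AB = 1056 mm².
A_BC = 2157 mm².
δ_AB = 3250·182/(1056·10800) = 0.05185 mm
δ_BC = -9150·754/(2157·10800) = -0.2962 mm
δ_CD = -9150·613/(698·10800) = -0.7441 mm
δ = Σδ_i = -0.9884 mm.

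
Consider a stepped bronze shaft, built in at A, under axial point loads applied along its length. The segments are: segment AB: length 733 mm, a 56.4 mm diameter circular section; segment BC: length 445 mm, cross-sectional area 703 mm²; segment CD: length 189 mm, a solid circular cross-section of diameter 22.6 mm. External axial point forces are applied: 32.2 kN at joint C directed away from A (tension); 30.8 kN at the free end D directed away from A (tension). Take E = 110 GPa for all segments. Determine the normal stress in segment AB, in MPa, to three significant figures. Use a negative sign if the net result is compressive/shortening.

25.2 MPa

Internal axial forces (sectioning from the free end, tension +): N_CD = 30.8 kN, N_BC = 63 kN, N_AB = 63 kN.
A_AB = 2498 mm².
σ_AB = N_AB/A_AB = 63000/2498 = 25.22 MPa.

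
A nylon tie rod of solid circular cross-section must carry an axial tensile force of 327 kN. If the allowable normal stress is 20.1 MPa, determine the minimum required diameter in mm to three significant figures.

144 mm

Required area A ≥ P/σ_allow = 327000/20.1 = 16270 mm².
For a solid circular section, d ≥ √(4A/π) = 143.9 mm.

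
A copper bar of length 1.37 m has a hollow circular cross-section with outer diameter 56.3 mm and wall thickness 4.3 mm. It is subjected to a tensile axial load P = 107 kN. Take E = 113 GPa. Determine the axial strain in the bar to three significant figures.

0.00135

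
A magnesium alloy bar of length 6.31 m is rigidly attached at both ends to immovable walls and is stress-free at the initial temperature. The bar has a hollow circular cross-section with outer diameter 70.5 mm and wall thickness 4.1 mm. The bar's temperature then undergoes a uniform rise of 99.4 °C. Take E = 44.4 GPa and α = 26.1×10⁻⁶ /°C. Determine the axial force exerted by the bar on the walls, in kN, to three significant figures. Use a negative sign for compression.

-98.5 kN

Free thermal expansion αLΔT = 26.1e-6 · 6310 · 99.4 = 16.37 mm.
The walls impose strain ε = −(16.37)/6310 = -2.5943e-03; σ = Eε = 44400 · -2.5943e-03 = -115.2 MPa.
Wall reaction R = σ·A = -115.2·855.3 = -98520 N = -98.52 kN.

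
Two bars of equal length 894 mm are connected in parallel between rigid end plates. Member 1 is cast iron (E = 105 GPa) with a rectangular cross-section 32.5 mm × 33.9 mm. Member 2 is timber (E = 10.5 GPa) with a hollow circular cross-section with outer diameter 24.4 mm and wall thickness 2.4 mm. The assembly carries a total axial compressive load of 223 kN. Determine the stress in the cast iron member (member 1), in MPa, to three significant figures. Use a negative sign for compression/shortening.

-199 MPa

A_1 = 1102 mm².
A_2 = 165.9 mm².
Equal strain + equilibrium ⇒ each member carries load in proportion to AE: A₁E₁ = 115700000 N, A₂E₂ = 1742000 N, ΣAE = 117400000 N.
σ₁ = P·E₁/ΣAE = -223000·105000/117400000 = -199.4 MPa.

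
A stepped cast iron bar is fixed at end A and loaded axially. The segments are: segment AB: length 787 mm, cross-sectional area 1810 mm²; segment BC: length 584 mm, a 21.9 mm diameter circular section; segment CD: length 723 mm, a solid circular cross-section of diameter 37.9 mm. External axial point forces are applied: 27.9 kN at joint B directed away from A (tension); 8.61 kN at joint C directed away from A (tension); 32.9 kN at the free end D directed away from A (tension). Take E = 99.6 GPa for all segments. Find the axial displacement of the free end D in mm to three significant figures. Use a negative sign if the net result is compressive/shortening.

Internal axial forces (sectioning from the free end, tension +): N_CD = 32.9 kN, N_BC = 41.51 kN, N_AB = 69.41 kN.
A_BC = 376.7 mm².
A_CD = 1128 mm².
δ_AB = 69410·787/(1810·99600) = 0.303 mm
δ_BC = 41510·584/(376.7·99600) = 0.6461 mm
δ_CD = 32900·723/(1128·99600) = 0.2117 mm
δ = Σδ_i = 1.161 mm.

1.16 mm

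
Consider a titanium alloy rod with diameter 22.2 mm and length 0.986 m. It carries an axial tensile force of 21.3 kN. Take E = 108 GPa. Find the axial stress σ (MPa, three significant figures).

55.0 MPa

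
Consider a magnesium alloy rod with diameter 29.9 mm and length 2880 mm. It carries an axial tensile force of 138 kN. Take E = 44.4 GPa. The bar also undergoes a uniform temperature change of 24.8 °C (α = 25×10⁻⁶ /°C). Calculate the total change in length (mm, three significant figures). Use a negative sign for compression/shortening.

A = 702.2 mm².
δ_mech = NL/(AE) = 138000·2880/(702.2·44400) = 12.75 mm.
δ_thermal = αLΔT = 25e-6·2880·24.8 = 1.786 mm.
δ = δ_mech + δ_thermal = 14.53 mm.

14.5 mm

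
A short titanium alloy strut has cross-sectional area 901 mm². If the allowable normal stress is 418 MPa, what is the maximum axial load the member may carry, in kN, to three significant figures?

P_max = σ_allow · A = 418 · 901 = 376600 N = 376.6 kN.

377 kN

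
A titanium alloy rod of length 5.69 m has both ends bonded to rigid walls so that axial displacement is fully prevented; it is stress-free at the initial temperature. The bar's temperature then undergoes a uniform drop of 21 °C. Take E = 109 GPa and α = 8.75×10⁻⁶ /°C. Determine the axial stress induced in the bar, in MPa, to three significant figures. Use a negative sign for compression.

20.0 MPa

Free thermal expansion αLΔT = 8.75e-6 · 5690 · -21 = -1.046 mm.
The walls impose strain ε = −(-1.046)/5690 = 1.8375e-04; σ = Eε = 109000 · 1.8375e-04 = 20.03 MPa.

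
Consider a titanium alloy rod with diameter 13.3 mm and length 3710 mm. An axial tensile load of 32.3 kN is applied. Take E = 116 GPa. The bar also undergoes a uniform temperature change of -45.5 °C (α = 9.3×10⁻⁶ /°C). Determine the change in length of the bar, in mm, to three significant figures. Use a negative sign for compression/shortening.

5.87 mm

A = 138.9 mm².
δ_mech = NL/(AE) = 32300·3710/(138.9·116000) = 7.436 mm.
δ_thermal = αLΔT = 9.3e-6·3710·-45.5 = -1.57 mm.
δ = δ_mech + δ_thermal = 5.866 mm.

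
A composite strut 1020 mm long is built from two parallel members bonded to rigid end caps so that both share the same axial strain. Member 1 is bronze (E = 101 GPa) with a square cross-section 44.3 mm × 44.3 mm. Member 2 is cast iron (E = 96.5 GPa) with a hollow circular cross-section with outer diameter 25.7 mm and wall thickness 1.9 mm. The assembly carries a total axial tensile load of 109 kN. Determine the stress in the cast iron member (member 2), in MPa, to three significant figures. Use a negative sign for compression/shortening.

49.6 MPa

A_1 = 1962 mm².
A_2 = 142.1 mm².
Equal strain + equilibrium ⇒ each member carries load in proportion to AE: A₁E₁ = 198200000 N, A₂E₂ = 13710000 N, ΣAE = 211900000 N.
σ₂ = P·E₂/ΣAE = 109000·96500/211900000 = 49.63 MPa.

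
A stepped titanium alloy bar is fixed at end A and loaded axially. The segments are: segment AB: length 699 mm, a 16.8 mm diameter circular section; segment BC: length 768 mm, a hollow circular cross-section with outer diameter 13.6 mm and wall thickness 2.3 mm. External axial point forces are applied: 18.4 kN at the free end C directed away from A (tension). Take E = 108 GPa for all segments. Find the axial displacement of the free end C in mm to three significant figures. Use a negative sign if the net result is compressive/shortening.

2.14 mm

Internal axial forces (sectioning from the free end, tension +): N_BC = 18.4 kN, N_AB = 18.4 kN.
A_AB = 221.7 mm².
A_BC = 81.65 mm².
δ_AB = 18400·699/(221.7·108000) = 0.5372 mm
δ_BC = 18400·768/(81.65·108000) = 1.603 mm
δ = Σδ_i = 2.14 mm.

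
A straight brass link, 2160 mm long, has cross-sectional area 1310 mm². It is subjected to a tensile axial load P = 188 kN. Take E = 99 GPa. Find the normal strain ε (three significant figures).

σ = N/A = 143.5 MPa; ε = σ/E = 143.5/99000 = 1.450e-03.

0.00145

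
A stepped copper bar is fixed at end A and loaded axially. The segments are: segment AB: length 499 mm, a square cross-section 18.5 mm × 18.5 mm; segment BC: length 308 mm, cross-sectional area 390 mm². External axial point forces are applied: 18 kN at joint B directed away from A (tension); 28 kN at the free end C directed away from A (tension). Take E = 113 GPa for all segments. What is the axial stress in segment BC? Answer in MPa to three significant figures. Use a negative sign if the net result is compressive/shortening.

71.8 MPa

Internal axial forces (sectioning from the free end, tension +): N_BC = 28 kN, N_AB = 46 kN.
σ_BC = N_BC/A_BC = 28000/390 = 71.79 MPa.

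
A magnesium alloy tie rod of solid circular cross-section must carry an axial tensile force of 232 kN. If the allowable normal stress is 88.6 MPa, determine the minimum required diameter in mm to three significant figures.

Required area A ≥ P/σ_allow = 232000/88.6 = 2619 mm².
For a solid circular section, d ≥ √(4A/π) = 57.74 mm.

57.7 mm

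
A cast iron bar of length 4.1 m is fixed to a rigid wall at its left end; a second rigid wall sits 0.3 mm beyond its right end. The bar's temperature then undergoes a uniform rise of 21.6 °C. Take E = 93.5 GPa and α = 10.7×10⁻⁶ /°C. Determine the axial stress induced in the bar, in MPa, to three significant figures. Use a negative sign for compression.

-14.8 MPa

Free thermal expansion αLΔT = 10.7e-6 · 4100 · 21.6 = 0.9476 mm.
The walls engage after the gap closes; constrained expansion = 0.9476 − 0.3 = 0.6476 mm.
The walls impose strain ε = −(0.6476)/4100 = -1.5795e-04; σ = Eε = 93500 · -1.5795e-04 = -14.77 MPa.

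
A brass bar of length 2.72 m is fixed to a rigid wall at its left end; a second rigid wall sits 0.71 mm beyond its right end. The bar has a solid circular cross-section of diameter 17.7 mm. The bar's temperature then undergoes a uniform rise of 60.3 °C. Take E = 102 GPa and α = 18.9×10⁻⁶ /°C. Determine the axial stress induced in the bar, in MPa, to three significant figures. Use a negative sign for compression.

-89.6 MPa

Free thermal expansion αLΔT = 18.9e-6 · 2720 · 60.3 = 3.1 mm.
The walls engage after the gap closes; constrained expansion = 3.1 − 0.71 = 2.39 mm.
The walls impose strain ε = −(2.39)/2720 = -8.7864e-04; σ = Eε = 102000 · -8.7864e-04 = -89.62 MPa.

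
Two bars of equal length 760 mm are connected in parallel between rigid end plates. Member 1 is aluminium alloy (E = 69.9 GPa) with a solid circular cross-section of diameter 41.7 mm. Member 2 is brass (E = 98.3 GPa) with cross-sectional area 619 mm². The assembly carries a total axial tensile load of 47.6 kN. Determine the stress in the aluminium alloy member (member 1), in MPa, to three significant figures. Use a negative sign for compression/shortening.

21.3 MPa

A_1 = 1366 mm².
Equal strain + equilibrium ⇒ each member carries load in proportion to AE: A₁E₁ = 95460000 N, A₂E₂ = 60850000 N, ΣAE = 156300000 N.
σ₁ = P·E₁/ΣAE = 47600·69900/156300000 = 21.29 MPa.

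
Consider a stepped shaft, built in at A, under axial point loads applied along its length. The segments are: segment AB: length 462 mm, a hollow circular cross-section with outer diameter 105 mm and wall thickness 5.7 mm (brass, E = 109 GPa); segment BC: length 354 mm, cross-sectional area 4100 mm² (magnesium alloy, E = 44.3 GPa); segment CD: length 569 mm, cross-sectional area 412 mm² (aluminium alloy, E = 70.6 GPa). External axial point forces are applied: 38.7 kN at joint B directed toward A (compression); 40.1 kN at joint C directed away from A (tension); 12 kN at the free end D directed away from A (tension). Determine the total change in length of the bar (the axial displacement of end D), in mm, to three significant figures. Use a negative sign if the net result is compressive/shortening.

Internal axial forces (sectioning from the free end, tension +): N_CD = 12 kN, N_BC = 52.1 kN, N_AB = 13.4 kN.
A_AB = 1778 mm².
δ_AB = 13400·462/(1778·109000) = 0.03194 mm
δ_BC = 52100·354/(4100·44300) = 0.1015 mm
δ_CD = 12000·569/(412·70600) = 0.2347 mm
δ = Σδ_i = 0.3682 mm.

0.368 mm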